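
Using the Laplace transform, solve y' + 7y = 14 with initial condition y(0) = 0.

sY + 7Y = 14/s. Y = 14/(s(s+7)). Partial fractions: Y = 2/s - 2/(s+7)

Final answer: y(t) = 2(1 - e^(-7t))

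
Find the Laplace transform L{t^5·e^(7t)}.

L{t^n·e^(at)} = n!/(s-a)^(n+1), so L{t^5·e^(7t)} = 120/(s-7)^6

Final answer: 120/(s-7)^6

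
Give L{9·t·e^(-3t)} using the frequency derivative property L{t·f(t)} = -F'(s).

L{e^(-3t)} = 1/(s+3). By frequency derivative: L{t·e^(-3t)} = -d/ds[1/(s+3)] = -(-1)/(s+3)² = 1/(s+3)². Then L{9·t·e^(-3t)} = 9·1/(s+3)² = 9/(s+3)²

Final answer: 9/(s+3)²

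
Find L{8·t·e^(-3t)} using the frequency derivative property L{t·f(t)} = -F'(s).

L{e^(-3t)} = 1/(s+3). By frequency derivative: L{t·e^(-3t)} = -d/ds[1/(s+3)] = -(-1)/(s+3)² = 1/(s+3)². Then L{8·t·e^(-3t)} = 8·1/(s+3)² = 8/(s+3)²

Final answer: 8/(s+3)²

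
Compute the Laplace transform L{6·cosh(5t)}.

L{cosh(ωt)} = s/(s² - ω²), so L{cosh(5t)} = s/(s² - 25). Then L{6·cosh(5t)} = 6·s/(s² - 25) = 6s/(s² - 25)

Final answer: 6s/(s² - 25)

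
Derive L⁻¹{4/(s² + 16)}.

This is the form c·a/(s² + a²) with a = 4. L⁻¹ = sin(4t)

Final answer: sin(4t)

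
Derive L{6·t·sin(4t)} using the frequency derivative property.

L{sin(4t)} = 4/(s² + 16). By L{t·f(t)} = -F'(s): -d/ds[4/(s² + 16)] = -(4)·(-2s)/(s² + 16)² = 8s/(s² + 16)². Then L{6·t·sin(4t)} = 6·8s/(s² + 16)² = 48s/(s² + 16)²

Final answer: 48s/(s² + 16)²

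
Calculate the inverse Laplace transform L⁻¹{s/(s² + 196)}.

L⁻¹{s/(s² + 196)} = cos(14t)

Final answer: cos(14t)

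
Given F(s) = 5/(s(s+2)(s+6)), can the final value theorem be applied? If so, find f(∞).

Poles of sF(s) = 5/((s+2)(s+6)) are at s = -2 and s = -6, both in the left half-plane. Theorem applies. f(∞) = lim_{s→0} sF(s) = 5/(2·6) = 5/12

Final answer: 5/12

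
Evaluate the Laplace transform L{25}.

L{25} = 25 · L{1} = 25/s

Final answer: 25/s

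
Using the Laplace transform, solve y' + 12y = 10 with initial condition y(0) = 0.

sY + 12Y = 10/s. Y = 10/(s(s+12)). Partial fractions: Y = 5/6/s - 5/6/(s+12)

Final answer: y(t) = 5/6(1 - e^(-12t))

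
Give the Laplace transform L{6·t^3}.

L{t^n} = n!/s^(n+1), so L{t^3} = 6/s^4. Then L{6·t^3} = 6·6/s^4 = 36/s^4

Final answer: 36/s^4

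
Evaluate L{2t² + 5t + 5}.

L{2t² + 5t + 5} = 2·2/s³ + 5/s² + 5/s = 4/s³ + 5/s² + 5/s

Final answer: 4/s³ + 5/s² + 5/s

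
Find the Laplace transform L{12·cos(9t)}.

L{cos(ωt)} = s/(s² + ω²), so L{cos(9t)} = s/(s² + 81). Then L{12·cos(9t)} = 12·s/(s² + 81) = 12s/(s² + 81)

Final answer: 12s/(s² + 81)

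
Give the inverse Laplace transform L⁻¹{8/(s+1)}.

L⁻¹{1/(s-a)} = e^(at), so L⁻¹{1/(s+1)} = e^(-t), and L⁻¹{8/(s+1)} = 8·e^(-t)

Final answer: 8·e^(-t)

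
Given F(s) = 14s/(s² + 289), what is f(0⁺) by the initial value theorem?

f(0⁺) = lim_{s→∞} s·14s/(s² + 289) = lim_{s→∞} 14s²/(s² + 289) = 14

Final answer: 14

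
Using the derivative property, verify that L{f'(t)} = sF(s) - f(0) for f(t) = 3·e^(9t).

f'(t) = 27e^(9t). Direct: L{f'(t)} = 27/(s-9). Property: s·3/(s-9) - 3 = (3s - 3(s-9))/(s-9) = 27/(s-9). ✓

Final answer: 27/(s-9)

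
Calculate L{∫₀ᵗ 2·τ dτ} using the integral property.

L{∫₀ᵗ f(τ)dτ} = F(s)/s with f(t) = 2t. F(s) = 2/s^2, so L{∫₀ᵗ 2·τ dτ} = (2/s^2)/s = 2/s^3. (Check: ∫₀ᵗ 2·τ dτ = 2t^2/2.)

Final answer: 2/s^3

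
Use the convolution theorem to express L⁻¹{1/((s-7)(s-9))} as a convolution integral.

1/((s-7)(s-9)) = (1/(s-7))·(1/(s-9)) = L{e^(7t)}·L{e^(9t)}. So f(t) = e^(7t)*e^(9t) = ∫₀ᵗ e^(7τ)·e^(9(t-τ)) dτ

Final answer: ∫₀ᵗ e^(7τ)·e^(9(t-τ)) dτ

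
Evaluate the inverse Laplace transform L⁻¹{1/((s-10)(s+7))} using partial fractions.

Decompose: A/(s-10) + B/(s+7). A = 1/17, B = -1/17. f(t) = (e^(10t) - e^(-7t))/17

Final answer: (e^(10t) - e^(-7t))/17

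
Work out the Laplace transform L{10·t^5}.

L{t^n} = n!/s^(n+1), so L{t^5} = 120/s^6. Then L{10·t^5} = 10·120/s^6 = 1200/s^6

Final answer: 1200/s^6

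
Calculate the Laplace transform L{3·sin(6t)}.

L{sin(ωt)} = ω/(s² + ω²), so L{sin(6t)} = 6/(s² + 36). Then L{3·sin(6t)} = 3·6/(s² + 36) = 18/(s² + 36)

Final answer: 18/(s² + 36)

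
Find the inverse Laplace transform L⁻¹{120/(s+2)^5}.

L⁻¹{n!/(s-a)^(n+1)} = t^n·e^(at) with n=4, a=-2. So L⁻¹{24/(s+2)^5} = t^4·e^(-2t), and L⁻¹{120/(s+2)^5} = (120/24)·t^4·e^(-2t) = 5·t^4·e^(-2t)

Final answer: 5·t^4·e^(-2t)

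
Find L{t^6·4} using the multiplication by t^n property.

L{4} = 4/s. d^1/ds^1[1/s] = -1/s². d^2/ds^2[1/s] = 2/s^3. d^3/ds^3[1/s] = -6/s^4. d^4/ds^4[1/s] = 24/s^5. d^5/ds^5[1/s] = -120/s^6. d^6/ds^6[1/s] = 720/s^7. So L{t^6} = (-1)^{6}·720/s^7 = 720/s^7. Then L{t^6·4} = 4·720/s^7 = 2880/s^7

Final answer: 2880/s^7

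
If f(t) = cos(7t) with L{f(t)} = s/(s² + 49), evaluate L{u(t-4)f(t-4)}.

Time shift theorem: L{u(t-a)f(t-a)} = e^(-as)F(s). Here a=4, F(s) = s/(s² + 49), so L{u(t-4)f(t-4)} = e^(-4s)·s/(s² + 49)

Final answer: e^(-4s)·s/(s² + 49)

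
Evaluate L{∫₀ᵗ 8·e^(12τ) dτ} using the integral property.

L{∫₀ᵗ f(τ)dτ} = F(s)/s with F(s) = 8/(s-12), so L{∫₀ᵗ 8·e^(12τ) dτ} = 8/(s(s-12))

Final answer: 8/(s(s-12))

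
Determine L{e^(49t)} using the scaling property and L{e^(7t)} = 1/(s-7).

Using L{f(at)} = (1/a)F(s/a) with a=7 and f(t) = e^(7t): L{e^(49t)} = (1/7) · 1/((s/7)-7) = (1/7) · 7/(s-49) = 1/(s-49)

Final answer: 1/(s-49)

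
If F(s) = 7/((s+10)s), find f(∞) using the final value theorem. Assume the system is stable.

f(∞) = lim_{s→0} sF(s) = lim_{s→0} 7/(s+10) = 7/10

Final answer: 7/10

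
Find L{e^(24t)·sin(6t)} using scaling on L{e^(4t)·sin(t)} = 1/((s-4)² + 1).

Scaling with a=6: L{e^(24t)·sin(6t)} = (1/6) · 1/((s/6-4)² + 1). Simplifying: 6/((s-24)² + 36)

Final answer: 6/((s-24)² + 36)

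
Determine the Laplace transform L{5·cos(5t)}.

L{cos(ωt)} = s/(s² + ω²), so L{cos(5t)} = s/(s² + 25). Then L{5·cos(5t)} = 5·s/(s² + 25) = 5s/(s² + 25)

Final answer: 5s/(s² + 25)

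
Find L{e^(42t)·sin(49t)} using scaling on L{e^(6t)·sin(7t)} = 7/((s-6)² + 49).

Scaling with a=7: L{e^(42t)·sin(49t)} = (1/7) · 7/((s/7-6)² + 49). Simplifying: 49/((s-42)² + 2401)

Final answer: 49/((s-42)² + 2401)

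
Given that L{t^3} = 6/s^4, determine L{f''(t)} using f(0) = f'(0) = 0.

L{f''(t)} = s²F(s) - sf(0) - f'(0) = s²·6/s^4 - 0 - 0 = 6/s^2

Final answer: 6/s^2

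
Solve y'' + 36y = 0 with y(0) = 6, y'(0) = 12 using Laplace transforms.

L{y''} + 36L{y} = 0. s²Y - 6s - 12 + 36Y = 0. Y(s² + 36) = 6s + 12. Y = (6s + 12)/(s² + 36). Inverting: y(t) = 6cos(6t) + 2sin(6t)

Final answer: y(t) = 6cos(6t) + 2sin(6t)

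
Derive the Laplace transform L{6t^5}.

L{6t^5} = 6 · L{t^5} = 6 · 120/s^6 = 720/s^6

Final answer: 720/s^6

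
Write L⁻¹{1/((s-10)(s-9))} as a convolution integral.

1/((s-10)(s-9)) = (1/(s-10))·(1/(s-9)) = L{e^(10t)}·L{e^(9t)}. So f(t) = e^(10t)*e^(9t) = ∫₀ᵗ e^(10τ)·e^(9(t-τ)) dτ

Final answer: ∫₀ᵗ e^(10τ)·e^(9(t-τ)) dτ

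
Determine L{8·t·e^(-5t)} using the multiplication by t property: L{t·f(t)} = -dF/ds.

Using L{t^n·e^(at)} = n!/(s-a)^(n+1), L{t·e^(-5t)} = 1/(s+5)^2, so L{8·t·e^(-5t)} = 8·1/(s+5)^2 = 8/(s+5)^2

Final answer: 8/(s+5)^2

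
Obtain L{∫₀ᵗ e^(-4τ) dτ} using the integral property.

L{∫₀ᵗ f(τ)dτ} = F(s)/s with F(s) = 1/(s+4), so L{∫₀ᵗ e^(-4τ) dτ} = 1/(s(s+4))

Final answer: 1/(s(s+4))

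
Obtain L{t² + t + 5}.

L{t² + t + 5} = 2/s³ + 1/s² + 5/s = 2/s³ + 1/s² + 5/s

Final answer: 2/s³ + 1/s² + 5/s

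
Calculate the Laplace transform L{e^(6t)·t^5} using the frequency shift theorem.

L{e^(at)·t^n} = n!/(s-a)^(n+1), so L{e^(6t)·t^5} = 120/(s-6)^6

Final answer: 120/(s-6)^6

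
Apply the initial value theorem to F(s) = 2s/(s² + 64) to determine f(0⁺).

f(0⁺) = lim_{s→∞} s·2s/(s² + 64) = lim_{s→∞} 2s²/(s² + 64) = 2

Final answer: 2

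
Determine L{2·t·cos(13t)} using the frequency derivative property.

L{cos(13t)} = s/(s² + 169). Derivative: d/ds[s/(s² + 169)] = [(s² + 169) - s·2s]/(s² + 169)² = (169 - s²)/(s² + 169)². So L{t·cos(13t)} = -F'(s) = (s² - 169)/(s² + 169)². Then L{2·t·cos(13t)} = 2·(s² - 169)/(s² + 169)²

Final answer: 2·(s² - 169)/(s² + 169)²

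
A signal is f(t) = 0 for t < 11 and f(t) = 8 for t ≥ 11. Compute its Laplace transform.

f(t) = 8·u(t-11). L{u(t-11)} = e^(-11s)/s, so L{f(t)} = 8·e^(-11s)/s

Final answer: 8·e^(-11s)/s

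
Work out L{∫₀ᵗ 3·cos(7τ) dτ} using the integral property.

L{∫₀ᵗ f(τ)dτ} = F(s)/s with F(s) = 3s/(s² + 49), so the result is (3s/(s² + 49))/s = 3/(s² + 49)

Final answer: 3/(s² + 49)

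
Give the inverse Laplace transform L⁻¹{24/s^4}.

L⁻¹{n!/s^(n+1)} = t^n with n=3. So L⁻¹{6/s^4} = t^3, and L⁻¹{24/s^4} = (24/6)·t^3 = 4·t^3

Final answer: 4·t^3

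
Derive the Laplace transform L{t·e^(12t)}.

L{t^n·e^(at)} = n!/(s-a)^(n+1), so L{t·e^(12t)} = 1/(s-12)^2

Final answer: 1/(s-12)^2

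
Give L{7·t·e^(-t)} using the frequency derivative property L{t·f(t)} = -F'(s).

L{e^(-t)} = 1/(s+1). By frequency derivative: L{t·e^(-t)} = -d/ds[1/(s+1)] = -(-1)/(s+1)² = 1/(s+1)². Then L{7·t·e^(-t)} = 7·1/(s+1)² = 7/(s+1)²

Final answer: 7/(s+1)²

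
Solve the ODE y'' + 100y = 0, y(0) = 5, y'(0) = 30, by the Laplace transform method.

L{y''} + 100L{y} = 0. s²Y - 5s - 30 + 100Y = 0. Y(s² + 100) = 5s + 30. Y = (5s + 30)/(s² + 100). Inverting: y(t) = 5cos(10t) + 3sin(10t)

Final answer: y(t) = 5cos(10t) + 3sin(10t)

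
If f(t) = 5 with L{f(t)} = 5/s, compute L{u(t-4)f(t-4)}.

Time shift theorem: L{u(t-a)f(t-a)} = e^(-as)F(s). Here a=4, F(s) = 5/s, so L{u(t-4)f(t-4)} = e^(-4s)·5/s

Final answer: e^(-4s)·5/s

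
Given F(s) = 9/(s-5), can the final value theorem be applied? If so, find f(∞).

sF(s) = 9s/(s-5) has a pole at s = 5 in the right half-plane. Theorem does NOT apply (unstable system; f(t) = 9·e^(5t) grows without bound).

Final answer: Not applicable (unstable)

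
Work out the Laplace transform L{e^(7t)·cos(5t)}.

L{e^(at)·cos(ωt)} = (s-a)/((s-a)² + ω²), so L{e^(7t)·cos(5t)} = (s-7)/((s-7)² + 25)

Final answer: (s-7)/((s-7)² + 25)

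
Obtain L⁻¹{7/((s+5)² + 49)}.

Form: b/((s-a)² + b²) → e^(at)sin(bt). With a=-5, b=7

Final answer: e^(-5t)·sin(7t)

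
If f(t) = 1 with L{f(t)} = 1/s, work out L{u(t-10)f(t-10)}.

Time shift theorem: L{u(t-a)f(t-a)} = e^(-as)F(s). Here a=10, F(s) = 1/s, so L{u(t-10)f(t-10)} = e^(-10s)·1/s

Final answer: e^(-10s)·1/s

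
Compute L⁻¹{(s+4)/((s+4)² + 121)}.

Using frequency shift: L⁻¹{(s-a)/((s-a)² + b²)} = e^(at)cos(bt). Here a=-4, b=11

Final answer: e^(-4t)·cos(11t)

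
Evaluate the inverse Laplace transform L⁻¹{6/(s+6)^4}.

L⁻¹{n!/(s-a)^(n+1)} = t^n·e^(at), so L⁻¹{6/(s+6)^4} = t^3·e^(-6t)

Final answer: t^3·e^(-6t)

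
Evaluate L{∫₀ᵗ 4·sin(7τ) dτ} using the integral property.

L{∫₀ᵗ f(τ)dτ} = F(s)/s with F(s) = 28/(s² + 49), so the result is (28/(s² + 49))/s = 28/(s(s² + 49))

Final answer: 28/(s(s² + 49))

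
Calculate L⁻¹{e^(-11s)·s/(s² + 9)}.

L⁻¹{s/(s² + 9)} = cos(3t). By the time shift theorem, L⁻¹{e^(-as)F(s)} = u(t-a)f(t-a) with a=11, so L⁻¹{e^(-11s)·s/(s² + 9)} = u(t-11)·cos(3(t-11))

Final answer: u(t-11)·cos(3(t-11))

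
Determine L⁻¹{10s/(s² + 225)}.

This is the form c·s/(s² + a²) with a = 15, c = 10. L⁻¹ = 10·cos(15t)

Final answer: 10·cos(15t)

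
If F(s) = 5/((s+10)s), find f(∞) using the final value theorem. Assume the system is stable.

f(∞) = lim_{s→0} sF(s) = lim_{s→0} 5/(s+10) = 1/2

Final answer: 1/2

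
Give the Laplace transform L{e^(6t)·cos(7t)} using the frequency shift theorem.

Frequency shift: L{e^(at)f(t)} = F(s-a). L{e^(6t)·cos(7t)} = (s-6)/((s-6)² + 49)

Final answer: (s-6)/((s-6)² + 49)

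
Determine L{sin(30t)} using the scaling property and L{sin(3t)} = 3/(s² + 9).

Using L{f(at)} = (1/a)F(s/a) with a=10: L{sin(30t)} = (1/10) · 3/((s/10)² + 9) = (1/10) · 3·100/(s² + 900) = 30/(s² + 900)

Final answer: 30/(s² + 900)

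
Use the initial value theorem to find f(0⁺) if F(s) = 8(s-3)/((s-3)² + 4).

f(0⁺) = lim_{s→∞} sF(s) = lim_{s→∞} 8s(s-3)/((s-3)² + 4) = 8

Final answer: 8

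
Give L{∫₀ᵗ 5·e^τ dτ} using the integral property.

L{∫₀ᵗ f(τ)dτ} = F(s)/s with F(s) = 5/(s-1), so L{∫₀ᵗ 5·e^τ dτ} = 5/(s(s-1))

Final answer: 5/(s(s-1))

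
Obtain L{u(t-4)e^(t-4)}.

u(t-a)f(t-a) with f(t)=e^t. L{e^t} = 1/(s-1). By time shift: e^(-4s)/(s-1)

Final answer: e^(-4s)/(s-1)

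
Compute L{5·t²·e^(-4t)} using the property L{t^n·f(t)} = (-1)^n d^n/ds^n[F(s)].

L{e^(-4t)} = 1/(s+4). d/ds[1/(s+4)] = -1/(s+4)². d²/ds²[1/(s+4)] = 2/(s+4)³. So L{t²·e^(-4t)} = (-1)² · 2/(s+4)³ = 2/(s+4)³. Then L{5·t²·e^(-4t)} = 5·2/(s+4)³ = 10/(s+4)³

Final answer: 10/(s+4)³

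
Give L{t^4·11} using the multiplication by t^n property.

L{11} = 11/s. d^1/ds^1[1/s] = -1/s². d^2/ds^2[1/s] = 2/s^3. d^3/ds^3[1/s] = -6/s^4. d^4/ds^4[1/s] = 24/s^5. So L{t^4} = (-1)^{4}·24/s^5 = 24/s^5. Then L{t^4·11} = 11·24/s^5 = 264/s^5

Final answer: 264/s^5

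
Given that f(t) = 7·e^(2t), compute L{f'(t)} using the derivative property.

f(0) = 7, F(s) = 7/(s-2). L{f'(t)} = s·F(s) - f(0) = 7s/(s-2) - 7 = (7s - 7(s-2))/(s-2) = 14/(s-2)

Final answer: 14/(s-2)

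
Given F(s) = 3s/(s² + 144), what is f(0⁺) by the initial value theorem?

f(0⁺) = lim_{s→∞} s·3s/(s² + 144) = lim_{s→∞} 3s²/(s² + 144) = 3

Final answer: 3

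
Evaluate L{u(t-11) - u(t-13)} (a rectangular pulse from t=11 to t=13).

L{u(t-a)} = e^(-as)/s. L{u(t-11) - u(t-13)} = (e^(-11s) - e^(-13s))/s

Final answer: (e^(-11s) - e^(-13s))/s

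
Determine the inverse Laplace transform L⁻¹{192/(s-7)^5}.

L⁻¹{n!/(s-a)^(n+1)} = t^n·e^(at) with n=4, a=7. So L⁻¹{24/(s-7)^5} = t^4·e^(7t), and L⁻¹{192/(s-7)^5} = (192/24)·t^4·e^(7t) = 8·t^4·e^(7t)

Final answer: 8·t^4·e^(7t)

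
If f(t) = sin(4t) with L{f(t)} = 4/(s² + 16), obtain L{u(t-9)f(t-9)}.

Time shift theorem: L{u(t-a)f(t-a)} = e^(-as)F(s). Here a=9, F(s) = 4/(s² + 16), so L{u(t-9)f(t-9)} = e^(-9s)·4/(s² + 16)

Final answer: e^(-9s)·4/(s² + 16)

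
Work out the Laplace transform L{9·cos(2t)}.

L{cos(ωt)} = s/(s² + ω²), so L{cos(2t)} = s/(s² + 4). Then L{9·cos(2t)} = 9·s/(s² + 4) = 9s/(s² + 4)

Final answer: 9s/(s² + 4)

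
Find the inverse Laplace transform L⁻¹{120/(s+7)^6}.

L⁻¹{n!/(s-a)^(n+1)} = t^n·e^(at), so L⁻¹{120/(s+7)^6} = t^5·e^(-7t)

Final answer: t^5·e^(-7t)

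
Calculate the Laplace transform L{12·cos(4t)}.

L{cos(ωt)} = s/(s² + ω²), so L{cos(4t)} = s/(s² + 16). Then L{12·cos(4t)} = 12·s/(s² + 16) = 12s/(s² + 16)

Final answer: 12s/(s² + 16)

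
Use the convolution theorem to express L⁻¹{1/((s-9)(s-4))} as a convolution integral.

1/((s-9)(s-4)) = (1/(s-9))·(1/(s-4)) = L{e^(9t)}·L{e^(4t)}. So f(t) = e^(9t)*e^(4t) = ∫₀ᵗ e^(9τ)·e^(4(t-τ)) dτ

Final answer: ∫₀ᵗ e^(9τ)·e^(4(t-τ)) dτ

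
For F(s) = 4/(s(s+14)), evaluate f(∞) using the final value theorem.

f(∞) = lim_{s→0} s·4/(s(s+14)) = lim_{s→0} 4/(s+14) = 4/14 = 2/7

Final answer: 2/7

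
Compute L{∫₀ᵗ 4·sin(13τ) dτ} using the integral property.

L{∫₀ᵗ f(τ)dτ} = F(s)/s with F(s) = 52/(s² + 169), so the result is (52/(s² + 169))/s = 52/(s(s² + 169))

Final answer: 52/(s(s² + 169))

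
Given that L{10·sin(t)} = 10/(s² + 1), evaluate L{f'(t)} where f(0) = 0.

L{f'(t)} = s·F(s) - f(0) = s·10/(s² + 1) - 0 = 10s/(s² + 1)

Final answer: 10s/(s² + 1)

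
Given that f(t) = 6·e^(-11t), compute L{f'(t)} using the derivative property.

f(0) = 6, F(s) = 6/(s+11). L{f'(t)} = s·F(s) - f(0) = 6s/(s+11) - 6 = (6s - 6(s+11))/(s+11) = -66/(s+11)

Final answer: -66/(s+11)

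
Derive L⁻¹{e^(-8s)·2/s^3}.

L⁻¹{2/s^3} = t^2. By the time shift theorem, L⁻¹{e^(-as)F(s)} = u(t-a)f(t-a) with a=8, so L⁻¹{e^(-8s)·2/s^3} = u(t-8)·(t-8)^2

Final answer: u(t-8)·(t-8)^2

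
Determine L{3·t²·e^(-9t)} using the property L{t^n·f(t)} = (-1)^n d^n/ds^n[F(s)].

L{e^(-9t)} = 1/(s+9). d/ds[1/(s+9)] = -1/(s+9)². d²/ds²[1/(s+9)] = 2/(s+9)³. So L{t²·e^(-9t)} = (-1)² · 2/(s+9)³ = 2/(s+9)³. Then L{3·t²·e^(-9t)} = 3·2/(s+9)³ = 6/(s+9)³

Final answer: 6/(s+9)³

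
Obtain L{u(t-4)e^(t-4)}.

u(t-a)f(t-a) with f(t)=e^t. L{e^t} = 1/(s-1). By time shift: e^(-4s)/(s-1)

Final answer: e^(-4s)/(s-1)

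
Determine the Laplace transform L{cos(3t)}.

L{cos(ωt)} = s/(s² + ω²), so L{cos(3t)} = s/(s² + 9)

Final answer: s/(s² + 9)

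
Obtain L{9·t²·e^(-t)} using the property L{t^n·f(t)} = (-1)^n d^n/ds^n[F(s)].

L{e^(-t)} = 1/(s+1). d/ds[1/(s+1)] = -1/(s+1)². d²/ds²[1/(s+1)] = 2/(s+1)³. So L{t²·e^(-t)} = (-1)² · 2/(s+1)³ = 2/(s+1)³. Then L{9·t²·e^(-t)} = 9·2/(s+1)³ = 18/(s+1)³

Final answer: 18/(s+1)³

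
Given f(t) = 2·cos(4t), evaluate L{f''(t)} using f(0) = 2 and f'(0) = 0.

F(s) = 2s/(s² + 16). L{f''(t)} = s²F(s) - sf(0) - f'(0) = 2s³/(s² + 16) - 2s = (2s³ - 2s(s² + 16))/(s² + 16) = -32s/(s² + 16)

Final answer: -32s/(s² + 16)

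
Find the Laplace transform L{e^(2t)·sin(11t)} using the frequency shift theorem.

Frequency shift: L{e^(at)f(t)} = F(s-a). L{e^(2t)·sin(11t)} = 11/((s-2)² + 121)

Final answer: 11/((s-2)² + 121)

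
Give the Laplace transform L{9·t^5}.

L{t^n} = n!/s^(n+1), so L{t^5} = 120/s^6. Then L{9·t^5} = 9·120/s^6 = 1080/s^6

Final answer: 1080/s^6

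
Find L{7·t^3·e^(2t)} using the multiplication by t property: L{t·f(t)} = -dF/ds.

Using L{t^n·e^(at)} = n!/(s-a)^(n+1), L{t^3·e^(2t)} = 6/(s-2)^4, so L{7·t^3·e^(2t)} = 7·6/(s-2)^4 = 42/(s-2)^4

Final answer: 42/(s-2)^4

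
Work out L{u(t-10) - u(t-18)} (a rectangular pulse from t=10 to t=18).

L{u(t-a)} = e^(-as)/s. L{u(t-10) - u(t-18)} = (e^(-10s) - e^(-18s))/s

Final answer: (e^(-10s) - e^(-18s))/s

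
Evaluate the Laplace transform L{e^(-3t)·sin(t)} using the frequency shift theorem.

Frequency shift: L{e^(at)f(t)} = F(s-a). L{e^(-3t)·sin(t)} = 1/((s+3)² + 1)

Final answer: 1/((s+3)² + 1)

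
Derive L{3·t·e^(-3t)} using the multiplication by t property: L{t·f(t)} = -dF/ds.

Using L{t^n·e^(at)} = n!/(s-a)^(n+1), L{t·e^(-3t)} = 1/(s+3)^2, so L{3·t·e^(-3t)} = 3·1/(s+3)^2 = 3/(s+3)^2

Final answer: 3/(s+3)^2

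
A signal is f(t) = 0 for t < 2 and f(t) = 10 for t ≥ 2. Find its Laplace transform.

f(t) = 10·u(t-2). L{u(t-2)} = e^(-2s)/s, so L{f(t)} = 10·e^(-2s)/s

Final answer: 10·e^(-2s)/s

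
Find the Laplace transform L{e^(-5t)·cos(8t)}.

L{e^(at)·cos(ωt)} = (s-a)/((s-a)² + ω²), so L{e^(-5t)·cos(8t)} = (s+5)/((s+5)² + 64)

Final answer: (s+5)/((s+5)² + 64)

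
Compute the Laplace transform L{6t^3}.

L{6t^3} = 6 · L{t^3} = 6 · 6/s^4 = 36/s^4

Final answer: 36/s^4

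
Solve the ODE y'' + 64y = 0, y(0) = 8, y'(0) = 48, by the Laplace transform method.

L{y''} + 64L{y} = 0. s²Y - 8s - 48 + 64Y = 0. Y(s² + 64) = 8s + 48. Y = (8s + 48)/(s² + 64). Inverting: y(t) = 8cos(8t) + 6sin(8t)

Final answer: y(t) = 8cos(8t) + 6sin(8t)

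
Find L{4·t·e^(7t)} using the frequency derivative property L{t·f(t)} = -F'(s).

L{e^(7t)} = 1/(s-7). By frequency derivative: L{t·e^(7t)} = -d/ds[1/(s-7)] = -(-1)/(s-7)² = 1/(s-7)². Then L{4·t·e^(7t)} = 4·1/(s-7)² = 4/(s-7)²

Final answer: 4/(s-7)²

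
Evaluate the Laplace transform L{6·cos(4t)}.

L{cos(ωt)} = s/(s² + ω²), so L{cos(4t)} = s/(s² + 16). Then L{6·cos(4t)} = 6·s/(s² + 16) = 6s/(s² + 16)

Final answer: 6s/(s² + 16)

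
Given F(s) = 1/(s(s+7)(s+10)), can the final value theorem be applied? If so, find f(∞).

Poles of sF(s) = 1/((s+7)(s+10)) are at s = -7 and s = -10, both in the left half-plane. Theorem applies. f(∞) = lim_{s→0} sF(s) = 1/(7·10) = 1/70

Final answer: 1/70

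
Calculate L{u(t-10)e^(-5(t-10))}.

u(t-a)f(t-a) with f(t)=e^(-5t). L{e^(-5t)} = 1/(s+5). By time shift: e^(-10s)/(s+5)

Final answer: e^(-10s)/(s+5)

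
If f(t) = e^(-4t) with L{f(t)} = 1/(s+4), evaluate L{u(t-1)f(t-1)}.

Time shift theorem: L{u(t-a)f(t-a)} = e^(-as)F(s). Here a=1, F(s) = 1/(s+4), so L{u(t-1)f(t-1)} = e^(-s)·1/(s+4)

Final answer: e^(-s)·1/(s+4)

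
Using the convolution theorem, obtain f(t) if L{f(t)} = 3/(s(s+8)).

3/(s(s+8)) = (3/s)·(1/(s+8)) = L{3}·L{e^(-8t)}. By convolution, f(t) = 3*e^(-8t) = ∫₀ᵗ 3·e^(-8τ) dτ = 3·(1 - e^(-8t))/8

Final answer: 3·(1 - e^(-8t))/8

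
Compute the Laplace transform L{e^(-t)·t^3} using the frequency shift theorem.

L{e^(at)·t^n} = n!/(s-a)^(n+1), so L{e^(-t)·t^3} = 6/(s+1)^4

Final answer: 6/(s+1)^4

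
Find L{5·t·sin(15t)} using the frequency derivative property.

L{sin(15t)} = 15/(s² + 225). By L{t·f(t)} = -F'(s): -d/ds[15/(s² + 225)] = -(15)·(-2s)/(s² + 225)² = 30s/(s² + 225)². Then L{5·t·sin(15t)} = 5·30s/(s² + 225)² = 150s/(s² + 225)²

Final answer: 150s/(s² + 225)²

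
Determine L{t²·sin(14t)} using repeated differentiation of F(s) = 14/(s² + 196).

F(s) = 14/(s² + 196). F'(s) = -28s/(s² + 196)². F''(s) = -28(196 - 3s²)/(s² + 196)³ = (84s² - 5488)/(s² + 196)³. So L{t²·sin(14t)} = (-1)² F''(s) = (84s² - 5488)/(s² + 196)³

Final answer: (84s² - 5488)/(s² + 196)³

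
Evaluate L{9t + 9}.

L{9t + 9} = 9·L{t} + 9·L{1} = 9/s² + 9/s

Final answer: 9/s² + 9/s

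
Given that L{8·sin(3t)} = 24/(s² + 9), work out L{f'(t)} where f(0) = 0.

L{f'(t)} = s·F(s) - f(0) = s·24/(s² + 9) - 0 = 24s/(s² + 9)

Final answer: 24s/(s² + 9)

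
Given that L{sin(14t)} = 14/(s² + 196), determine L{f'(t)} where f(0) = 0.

L{f'(t)} = s·F(s) - f(0) = s·14/(s² + 196) - 0 = 14s/(s² + 196)

Final answer: 14s/(s² + 196)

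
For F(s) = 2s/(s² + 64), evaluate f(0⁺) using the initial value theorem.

f(0⁺) = lim_{s→∞} s·2s/(s² + 64) = lim_{s→∞} 2s²/(s² + 64) = 2

Final answer: 2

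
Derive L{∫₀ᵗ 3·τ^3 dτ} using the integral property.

L{∫₀ᵗ f(τ)dτ} = F(s)/s with f(t) = 3t^3. F(s) = 18/s^4, so L{∫₀ᵗ 3·τ^3 dτ} = (18/s^4)/s = 18/s^5. (Check: ∫₀ᵗ 3·τ^3 dτ = 3t^4/4.)

Final answer: 18/s^5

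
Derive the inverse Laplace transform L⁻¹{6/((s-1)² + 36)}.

Using frequency shift, L⁻¹{6/((s-1)² + 36)} = e^t·sin(6t)

Final answer: e^t·sin(6t)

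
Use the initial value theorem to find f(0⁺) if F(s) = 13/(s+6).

f(0⁺) = lim_{s→∞} s·13/(s+6) = lim_{s→∞} 13s/(s+6) = 13

Final answer: 13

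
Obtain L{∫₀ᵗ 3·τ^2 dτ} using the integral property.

L{∫₀ᵗ f(τ)dτ} = F(s)/s with f(t) = 3t^2. F(s) = 6/s^3, so L{∫₀ᵗ 3·τ^2 dτ} = (6/s^3)/s = 6/s^4. (Check: ∫₀ᵗ 3·τ^2 dτ = 3t^3/3.)

Final answer: 6/s^4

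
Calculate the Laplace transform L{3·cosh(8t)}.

L{cosh(ωt)} = s/(s² - ω²), so L{cosh(8t)} = s/(s² - 64). Then L{3·cosh(8t)} = 3·s/(s² - 64) = 3s/(s² - 64)

Final answer: 3s/(s² - 64)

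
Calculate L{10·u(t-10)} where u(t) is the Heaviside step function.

L{u(t-a)} = e^(-as)/s. Here a=10, so L{u(t-10)} = e^(-10s)/s, and L{10·u(t-10)} = 10·e^(-10s)/s

Final answer: 10·e^(-10s)/s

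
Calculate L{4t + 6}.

L{4t + 6} = 4·L{t} + 6·L{1} = 4/s² + 6/s

Final answer: 4/s² + 6/s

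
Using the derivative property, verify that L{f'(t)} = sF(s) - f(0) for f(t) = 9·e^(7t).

f'(t) = 63e^(7t). Direct: L{f'(t)} = 63/(s-7). Property: s·9/(s-7) - 9 = (9s - 9(s-7))/(s-7) = 63/(s-7). ✓

Final answer: 63/(s-7)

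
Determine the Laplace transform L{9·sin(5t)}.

L{sin(ωt)} = ω/(s² + ω²), so L{sin(5t)} = 5/(s² + 25). Then L{9·sin(5t)} = 9·5/(s² + 25) = 45/(s² + 25)

Final answer: 45/(s² + 25)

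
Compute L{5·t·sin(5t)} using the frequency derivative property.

L{sin(5t)} = 5/(s² + 25). By L{t·f(t)} = -F'(s): -d/ds[5/(s² + 25)] = -(5)·(-2s)/(s² + 25)² = 10s/(s² + 25)². Then L{5·t·sin(5t)} = 5·10s/(s² + 25)² = 50s/(s² + 25)²

Final answer: 50s/(s² + 25)²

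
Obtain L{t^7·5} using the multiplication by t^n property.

L{5} = 5/s. d^1/ds^1[1/s] = -1/s². d^2/ds^2[1/s] = 2/s^3. d^3/ds^3[1/s] = -6/s^4. d^4/ds^4[1/s] = 24/s^5. d^5/ds^5[1/s] = -120/s^6. d^6/ds^6[1/s] = 720/s^7. d^7/ds^7[1/s] = -5040/s^8. So L{t^7} = (-1)^{7}·-5040/s^8 = 5040/s^8. Then L{t^7·5} = 5·5040/s^8 = 25200/s^8

Final answer: 25200/s^8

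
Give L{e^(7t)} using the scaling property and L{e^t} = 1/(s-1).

Using L{f(at)} = (1/a)F(s/a) with a=7 and f(t) = e^t: L{e^(7t)} = (1/7) · 1/((s/7)-1) = (1/7) · 7/(s-7) = 1/(s-7)

Final answer: 1/(s-7)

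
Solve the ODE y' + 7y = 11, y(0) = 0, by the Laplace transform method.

sY + 7Y = 11/s. Y = 11/(s(s+7)). Partial fractions: Y = 11/7/s - 11/7/(s+7)

Final answer: y(t) = 11/7(1 - e^(-7t))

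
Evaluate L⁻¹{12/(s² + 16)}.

This is the form c·a/(s² + a²) with a = 4, c = 3. L⁻¹ = 3·sin(4t)

Final answer: 3·sin(4t)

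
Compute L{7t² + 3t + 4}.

L{7t² + 3t + 4} = 7·2/s³ + 3/s² + 4/s = 14/s³ + 3/s² + 4/s

Final answer: 14/s³ + 3/s² + 4/s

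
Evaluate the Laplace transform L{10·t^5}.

L{t^n} = n!/s^(n+1), so L{t^5} = 120/s^6. Then L{10·t^5} = 10·120/s^6 = 1200/s^6

Final answer: 1200/s^6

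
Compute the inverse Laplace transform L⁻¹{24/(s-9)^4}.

L⁻¹{n!/(s-a)^(n+1)} = t^n·e^(at) with n=3, a=9. So L⁻¹{6/(s-9)^4} = t^3·e^(9t), and L⁻¹{24/(s-9)^4} = (24/6)·t^3·e^(9t) = 4·t^3·e^(9t)

Final answer: 4·t^3·e^(9t)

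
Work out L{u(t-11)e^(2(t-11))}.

u(t-a)f(t-a) with f(t)=e^(2t). L{e^(2t)} = 1/(s-2). By time shift: e^(-11s)/(s-2)

Final answer: e^(-11s)/(s-2)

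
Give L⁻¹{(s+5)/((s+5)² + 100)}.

Using frequency shift: L⁻¹{(s-a)/((s-a)² + b²)} = e^(at)cos(bt). Here a=-5, b=10

Final answer: e^(-5t)·cos(10t)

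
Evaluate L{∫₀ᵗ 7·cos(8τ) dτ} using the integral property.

L{∫₀ᵗ f(τ)dτ} = F(s)/s with F(s) = 7s/(s² + 64), so the result is (7s/(s² + 64))/s = 7/(s² + 64)

Final answer: 7/(s² + 64)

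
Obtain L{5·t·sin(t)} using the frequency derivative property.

L{sin(t)} = 1/(s² + 1). By L{t·f(t)} = -F'(s): -d/ds[1/(s² + 1)] = -(1)·(-2s)/(s² + 1)² = 2s/(s² + 1)². Then L{5·t·sin(t)} = 5·2s/(s² + 1)² = 10s/(s² + 1)²

Final answer: 10s/(s² + 1)²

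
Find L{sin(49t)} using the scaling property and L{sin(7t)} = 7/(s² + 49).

Using L{f(at)} = (1/a)F(s/a) with a=7: L{sin(49t)} = (1/7) · 7/((s/7)² + 49) = (1/7) · 7·49/(s² + 2401) = 49/(s² + 2401)

Final answer: 49/(s² + 2401)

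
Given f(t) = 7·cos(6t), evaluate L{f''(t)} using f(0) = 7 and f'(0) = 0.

F(s) = 7s/(s² + 36). L{f''(t)} = s²F(s) - sf(0) - f'(0) = 7s³/(s² + 36) - 7s = (7s³ - 7s(s² + 36))/(s² + 36) = -252s/(s² + 36)

Final answer: -252s/(s² + 36)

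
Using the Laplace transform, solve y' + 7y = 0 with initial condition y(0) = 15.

L{y'} + 7L{y} = 0. sY - 15 + 7Y = 0. Y(s+7) = 15. Y = 15/(s+7)

Final answer: y(t) = 15e^(-7t)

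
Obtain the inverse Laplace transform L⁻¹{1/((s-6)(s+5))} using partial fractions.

Decompose: A/(s-6) + B/(s+5). A = 1/11, B = -1/11. f(t) = (e^(6t) - e^(-5t))/11

Final answer: (e^(6t) - e^(-5t))/11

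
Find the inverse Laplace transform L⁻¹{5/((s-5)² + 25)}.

Using frequency shift, L⁻¹{5/((s-5)² + 25)} = e^(5t)·sin(5t)

Final answer: e^(5t)·sin(5t)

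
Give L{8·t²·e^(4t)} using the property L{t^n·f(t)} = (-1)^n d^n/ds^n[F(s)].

L{e^(4t)} = 1/(s-4). d/ds[1/(s-4)] = -1/(s-4)². d²/ds²[1/(s-4)] = 2/(s-4)³. So L{t²·e^(4t)} = (-1)² · 2/(s-4)³ = 2/(s-4)³. Then L{8·t²·e^(4t)} = 8·2/(s-4)³ = 16/(s-4)³

Final answer: 16/(s-4)³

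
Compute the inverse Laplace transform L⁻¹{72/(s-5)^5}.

L⁻¹{n!/(s-a)^(n+1)} = t^n·e^(at) with n=4, a=5. So L⁻¹{24/(s-5)^5} = t^4·e^(5t), and L⁻¹{72/(s-5)^5} = (72/24)·t^4·e^(5t) = 3·t^4·e^(5t)

Final answer: 3·t^4·e^(5t)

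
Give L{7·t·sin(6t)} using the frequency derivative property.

L{sin(6t)} = 6/(s² + 36). By L{t·f(t)} = -F'(s): -d/ds[6/(s² + 36)] = -(6)·(-2s)/(s² + 36)² = 12s/(s² + 36)². Then L{7·t·sin(6t)} = 7·12s/(s² + 36)² = 84s/(s² + 36)²

Final answer: 84s/(s² + 36)²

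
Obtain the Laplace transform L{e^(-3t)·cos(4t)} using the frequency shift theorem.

Frequency shift: L{e^(at)f(t)} = F(s-a). L{e^(-3t)·cos(4t)} = (s+3)/((s+3)² + 16)

Final answer: (s+3)/((s+3)² + 16)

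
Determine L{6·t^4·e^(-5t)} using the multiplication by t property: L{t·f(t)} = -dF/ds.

Using L{t^n·e^(at)} = n!/(s-a)^(n+1), L{t^4·e^(-5t)} = 24/(s+5)^5, so L{6·t^4·e^(-5t)} = 6·24/(s+5)^5 = 144/(s+5)^5

Final answer: 144/(s+5)^5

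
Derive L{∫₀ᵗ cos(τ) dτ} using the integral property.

L{∫₀ᵗ f(τ)dτ} = F(s)/s with F(s) = s/(s² + 1), so the result is (s/(s² + 1))/s = 1/(s² + 1)

Final answer: 1/(s² + 1)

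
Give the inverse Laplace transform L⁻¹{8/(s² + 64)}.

L⁻¹{8/(s² + 64)} = sin(8t)

Final answer: sin(8t)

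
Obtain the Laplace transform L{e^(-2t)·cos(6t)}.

L{e^(at)·cos(ωt)} = (s-a)/((s-a)² + ω²), so L{e^(-2t)·cos(6t)} = (s+2)/((s+2)² + 36)

Final answer: (s+2)/((s+2)² + 36)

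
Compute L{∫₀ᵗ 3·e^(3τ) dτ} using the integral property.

L{∫₀ᵗ f(τ)dτ} = F(s)/s with F(s) = 3/(s-3), so L{∫₀ᵗ 3·e^(3τ) dτ} = 3/(s(s-3))

Final answer: 3/(s(s-3))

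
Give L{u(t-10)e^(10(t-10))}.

u(t-a)f(t-a) with f(t)=e^(10t). L{e^(10t)} = 1/(s-10). By time shift: e^(-10s)/(s-10)

Final answer: e^(-10s)/(s-10)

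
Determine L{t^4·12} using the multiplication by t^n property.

L{12} = 12/s. d^1/ds^1[1/s] = -1/s². d^2/ds^2[1/s] = 2/s^3. d^3/ds^3[1/s] = -6/s^4. d^4/ds^4[1/s] = 24/s^5. So L{t^4} = (-1)^{4}·24/s^5 = 24/s^5. Then L{t^4·12} = 12·24/s^5 = 288/s^5

Final answer: 288/s^5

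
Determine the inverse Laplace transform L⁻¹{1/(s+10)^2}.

L⁻¹{n!/(s-a)^(n+1)} = t^n·e^(at), so L⁻¹{1/(s+10)^2} = t·e^(-10t)

Final answer: t·e^(-10t)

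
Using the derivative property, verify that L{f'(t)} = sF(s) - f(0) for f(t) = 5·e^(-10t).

f'(t) = -50e^(-10t). Direct: L{f'(t)} = -50/(s+10). Property: s·5/(s+10) - 5 = (5s - 5(s+10))/(s+10) = -50/(s+10). ✓

Final answer: -50/(s+10)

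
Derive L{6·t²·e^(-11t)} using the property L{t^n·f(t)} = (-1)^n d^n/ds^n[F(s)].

L{e^(-11t)} = 1/(s+11). d/ds[1/(s+11)] = -1/(s+11)². d²/ds²[1/(s+11)] = 2/(s+11)³. So L{t²·e^(-11t)} = (-1)² · 2/(s+11)³ = 2/(s+11)³. Then L{6·t²·e^(-11t)} = 6·2/(s+11)³ = 12/(s+11)³

Final answer: 12/(s+11)³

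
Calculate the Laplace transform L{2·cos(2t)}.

L{cos(ωt)} = s/(s² + ω²), so L{cos(2t)} = s/(s² + 4). Then L{2·cos(2t)} = 2·s/(s² + 4) = 2s/(s² + 4)

Final answer: 2s/(s² + 4)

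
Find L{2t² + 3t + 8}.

L{2t² + 3t + 8} = 2·2/s³ + 3/s² + 8/s = 4/s³ + 3/s² + 8/s

Final answer: 4/s³ + 3/s² + 8/s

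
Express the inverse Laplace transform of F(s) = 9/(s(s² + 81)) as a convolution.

9/(s(s² + 81)) = (1/s)·(9/(s² + 81)) = L{1}·L{sin(9t)}. So f(t) = 1*(sin(9t)) = ∫₀ᵗ sin(9τ) dτ

Final answer: ∫₀ᵗ sin(9τ) dτ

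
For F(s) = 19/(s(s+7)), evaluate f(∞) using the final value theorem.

f(∞) = lim_{s→0} s·19/(s(s+7)) = lim_{s→0} 19/(s+7) = 19/7 = 19/7

Final answer: 19/7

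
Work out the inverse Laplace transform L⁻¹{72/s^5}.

L⁻¹{n!/s^(n+1)} = t^n with n=4. So L⁻¹{24/s^5} = t^4, and L⁻¹{72/s^5} = (72/24)·t^4 = 3·t^4

Final answer: 3·t^4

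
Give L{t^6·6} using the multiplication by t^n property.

L{6} = 6/s. d^1/ds^1[1/s] = -1/s². d^2/ds^2[1/s] = 2/s^3. d^3/ds^3[1/s] = -6/s^4. d^4/ds^4[1/s] = 24/s^5. d^5/ds^5[1/s] = -120/s^6. d^6/ds^6[1/s] = 720/s^7. So L{t^6} = (-1)^{6}·720/s^7 = 720/s^7. Then L{t^6·6} = 6·720/s^7 = 4320/s^7

Final answer: 4320/s^7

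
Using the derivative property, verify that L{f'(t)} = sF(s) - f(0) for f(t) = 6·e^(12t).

f'(t) = 72e^(12t). Direct: L{f'(t)} = 72/(s-12). Property: s·6/(s-12) - 6 = (6s - 6(s-12))/(s-12) = 72/(s-12). ✓

Final answer: 72/(s-12)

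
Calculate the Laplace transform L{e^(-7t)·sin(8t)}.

L{e^(at)·sin(ωt)} = ω/((s-a)² + ω²), so L{e^(-7t)·sin(8t)} = 8/((s+7)² + 64)

Final answer: 8/((s+7)² + 64)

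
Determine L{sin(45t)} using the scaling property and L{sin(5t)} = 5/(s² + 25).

Using L{f(at)} = (1/a)F(s/a) with a=9: L{sin(45t)} = (1/9) · 5/((s/9)² + 25) = (1/9) · 5·81/(s² + 2025) = 45/(s² + 2025)

Final answer: 45/(s² + 2025)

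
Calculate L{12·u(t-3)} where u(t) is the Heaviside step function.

L{u(t-a)} = e^(-as)/s. Here a=3, so L{u(t-3)} = e^(-3s)/s, and L{12·u(t-3)} = 12·e^(-3s)/s

Final answer: 12·e^(-3s)/s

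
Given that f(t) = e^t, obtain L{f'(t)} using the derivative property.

f(0) = 1, F(s) = 1/(s-1). L{f'(t)} = s·F(s) - f(0) = s/(s-1) - 1 = (s - (s-1))/(s-1) = 1/(s-1)

Final answer: 1/(s-1)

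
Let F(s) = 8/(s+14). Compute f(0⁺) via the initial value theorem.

f(0⁺) = lim_{s→∞} s·8/(s+14) = lim_{s→∞} 8s/(s+14) = 8

Final answer: 8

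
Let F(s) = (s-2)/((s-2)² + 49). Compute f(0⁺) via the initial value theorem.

f(0⁺) = lim_{s→∞} sF(s) = lim_{s→∞} s(s-2)/((s-2)² + 49) = 1

Final answer: 1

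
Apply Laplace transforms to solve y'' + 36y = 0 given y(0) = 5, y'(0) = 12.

L{y''} + 36L{y} = 0. s²Y - 5s - 12 + 36Y = 0. Y(s² + 36) = 5s + 12. Y = (5s + 12)/(s² + 36). Inverting: y(t) = 5cos(6t) + 2sin(6t)

Final answer: y(t) = 5cos(6t) + 2sin(6t)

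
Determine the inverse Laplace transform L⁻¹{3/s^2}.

L⁻¹{n!/s^(n+1)} = t^n with n=1. So L⁻¹{1/s^2} = t, and L⁻¹{3/s^2} = (3/1)·t = 3·t

Final answer: 3·t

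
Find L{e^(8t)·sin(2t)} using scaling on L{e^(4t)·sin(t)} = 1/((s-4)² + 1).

Scaling with a=2: L{e^(8t)·sin(2t)} = (1/2) · 1/((s/2-4)² + 1). Simplifying: 2/((s-8)² + 4)

Final answer: 2/((s-8)² + 4)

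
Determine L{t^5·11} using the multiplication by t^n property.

L{11} = 11/s. d^1/ds^1[1/s] = -1/s². d^2/ds^2[1/s] = 2/s^3. d^3/ds^3[1/s] = -6/s^4. d^4/ds^4[1/s] = 24/s^5. d^5/ds^5[1/s] = -120/s^6. So L{t^5} = (-1)^{5}·-120/s^6 = 120/s^6. Then L{t^5·11} = 11·120/s^6 = 1320/s^6

Final answer: 1320/s^6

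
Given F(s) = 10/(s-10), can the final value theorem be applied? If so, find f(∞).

sF(s) = 10s/(s-10) has a pole at s = 10 in the right half-plane. Theorem does NOT apply (unstable system; f(t) = 10·e^(10t) grows without bound).

Final answer: Not applicable (unstable)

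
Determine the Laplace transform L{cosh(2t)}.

L{cosh(ωt)} = s/(s² - ω²), so L{cosh(2t)} = s/(s² - 4)

Final answer: s/(s² - 4)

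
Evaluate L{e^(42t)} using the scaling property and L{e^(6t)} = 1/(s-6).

Using L{f(at)} = (1/a)F(s/a) with a=7 and f(t) = e^(6t): L{e^(42t)} = (1/7) · 1/((s/7)-6) = (1/7) · 7/(s-42) = 1/(s-42)

Final answer: 1/(s-42)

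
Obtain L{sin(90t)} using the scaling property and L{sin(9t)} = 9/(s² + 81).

Using L{f(at)} = (1/a)F(s/a) with a=10: L{sin(90t)} = (1/10) · 9/((s/10)² + 81) = (1/10) · 9·100/(s² + 8100) = 90/(s² + 8100)

Final answer: 90/(s² + 8100)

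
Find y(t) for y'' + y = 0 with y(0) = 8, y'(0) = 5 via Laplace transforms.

L{y''} + 1L{y} = 0. s²Y - 8s - 5 + Y = 0. Y(s² + 1) = 8s + 5. Y = (8s + 5)/(s² + 1). Inverting: y(t) = 8cos(t) + 5sin(t)

Final answer: y(t) = 8cos(t) + 5sin(t)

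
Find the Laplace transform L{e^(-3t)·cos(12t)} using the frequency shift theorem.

Frequency shift: L{e^(at)f(t)} = F(s-a). L{e^(-3t)·cos(12t)} = (s+3)/((s+3)² + 144)

Final answer: (s+3)/((s+3)² + 144)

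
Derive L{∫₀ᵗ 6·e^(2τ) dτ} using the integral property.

L{∫₀ᵗ f(τ)dτ} = F(s)/s with F(s) = 6/(s-2), so L{∫₀ᵗ 6·e^(2τ) dτ} = 6/(s(s-2))

Final answer: 6/(s(s-2))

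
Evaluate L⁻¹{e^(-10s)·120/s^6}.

L⁻¹{120/s^6} = t^5. By the time shift theorem, L⁻¹{e^(-as)F(s)} = u(t-a)f(t-a) with a=10, so L⁻¹{e^(-10s)·120/s^6} = u(t-10)·(t-10)^5

Final answer: u(t-10)·(t-10)^5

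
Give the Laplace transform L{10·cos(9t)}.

L{cos(ωt)} = s/(s² + ω²), so L{cos(9t)} = s/(s² + 81). Then L{10·cos(9t)} = 10·s/(s² + 81) = 10s/(s² + 81)

Final answer: 10s/(s² + 81)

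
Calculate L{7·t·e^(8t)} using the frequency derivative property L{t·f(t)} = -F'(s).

L{e^(8t)} = 1/(s-8). By frequency derivative: L{t·e^(8t)} = -d/ds[1/(s-8)] = -(-1)/(s-8)² = 1/(s-8)². Then L{7·t·e^(8t)} = 7·1/(s-8)² = 7/(s-8)²

Final answer: 7/(s-8)²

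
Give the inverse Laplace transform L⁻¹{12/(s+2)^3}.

L⁻¹{n!/(s-a)^(n+1)} = t^n·e^(at) with n=2, a=-2. So L⁻¹{2/(s+2)^3} = t^2·e^(-2t), and L⁻¹{12/(s+2)^3} = (12/2)·t^2·e^(-2t) = 6·t^2·e^(-2t)

Final answer: 6·t^2·e^(-2t)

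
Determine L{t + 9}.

L{t + 9} = L{t} + 9·L{1} = 1/s² + 9/s

Final answer: 1/s² + 9/s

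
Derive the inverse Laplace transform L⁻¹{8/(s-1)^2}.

L⁻¹{n!/(s-a)^(n+1)} = t^n·e^(at) with n=1, a=1. So L⁻¹{1/(s-1)^2} = t·e^t, and L⁻¹{8/(s-1)^2} = (8/1)·t·e^t = 8·t·e^t

Final answer: 8·t·e^t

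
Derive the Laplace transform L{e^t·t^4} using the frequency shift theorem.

L{e^(at)·t^n} = n!/(s-a)^(n+1), so L{e^t·t^4} = 24/(s-1)^5

Final answer: 24/(s-1)^5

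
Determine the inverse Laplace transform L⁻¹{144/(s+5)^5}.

L⁻¹{n!/(s-a)^(n+1)} = t^n·e^(at) with n=4, a=-5. So L⁻¹{24/(s+5)^5} = t^4·e^(-5t), and L⁻¹{144/(s+5)^5} = (144/24)·t^4·e^(-5t) = 6·t^4·e^(-5t)

Final answer: 6·t^4·e^(-5t)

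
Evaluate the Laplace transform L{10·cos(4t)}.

L{cos(ωt)} = s/(s² + ω²), so L{cos(4t)} = s/(s² + 16). Then L{10·cos(4t)} = 10·s/(s² + 16) = 10s/(s² + 16)

Final answer: 10s/(s² + 16)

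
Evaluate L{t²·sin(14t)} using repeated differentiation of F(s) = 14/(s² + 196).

F(s) = 14/(s² + 196). F'(s) = -28s/(s² + 196)². F''(s) = -28(196 - 3s²)/(s² + 196)³ = (84s² - 5488)/(s² + 196)³. So L{t²·sin(14t)} = (-1)² F''(s) = (84s² - 5488)/(s² + 196)³

Final answer: (84s² - 5488)/(s² + 196)³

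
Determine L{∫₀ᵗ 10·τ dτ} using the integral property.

L{∫₀ᵗ f(τ)dτ} = F(s)/s with f(t) = 10t. F(s) = 10/s^2, so L{∫₀ᵗ 10·τ dτ} = (10/s^2)/s = 10/s^3. (Check: ∫₀ᵗ 10·τ dτ = 10t^2/2.)

Final answer: 10/s^3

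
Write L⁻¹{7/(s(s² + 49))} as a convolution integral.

7/(s(s² + 49)) = (1/s)·(7/(s² + 49)) = L{1}·L{sin(7t)}. So f(t) = 1*(sin(7t)) = ∫₀ᵗ sin(7τ) dτ

Final answer: ∫₀ᵗ sin(7τ) dτ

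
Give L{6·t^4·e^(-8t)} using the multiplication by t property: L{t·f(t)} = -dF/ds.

Using L{t^n·e^(at)} = n!/(s-a)^(n+1), L{t^4·e^(-8t)} = 24/(s+8)^5, so L{6·t^4·e^(-8t)} = 6·24/(s+8)^5 = 144/(s+8)^5

Final answer: 144/(s+8)^5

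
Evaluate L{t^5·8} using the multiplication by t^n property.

L{8} = 8/s. d^1/ds^1[1/s] = -1/s². d^2/ds^2[1/s] = 2/s^3. d^3/ds^3[1/s] = -6/s^4. d^4/ds^4[1/s] = 24/s^5. d^5/ds^5[1/s] = -120/s^6. So L{t^5} = (-1)^{5}·-120/s^6 = 120/s^6. Then L{t^5·8} = 8·120/s^6 = 960/s^6

Final answer: 960/s^6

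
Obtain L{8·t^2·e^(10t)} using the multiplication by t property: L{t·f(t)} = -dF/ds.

Using L{t^n·e^(at)} = n!/(s-a)^(n+1), L{t^2·e^(10t)} = 2/(s-10)^3, so L{8·t^2·e^(10t)} = 8·2/(s-10)^3 = 16/(s-10)^3

Final answer: 16/(s-10)^3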